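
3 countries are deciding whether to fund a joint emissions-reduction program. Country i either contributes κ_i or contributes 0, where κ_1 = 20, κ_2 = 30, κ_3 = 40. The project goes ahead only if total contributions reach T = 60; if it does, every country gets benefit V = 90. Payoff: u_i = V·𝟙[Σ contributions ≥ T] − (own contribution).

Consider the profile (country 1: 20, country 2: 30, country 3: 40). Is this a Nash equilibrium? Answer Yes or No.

No

Total = 90 ≥ 60: provided.
Country 1 (pledges 20, payoff 70): dropping to 0 → total 70, payoff 90. Profitable deviation.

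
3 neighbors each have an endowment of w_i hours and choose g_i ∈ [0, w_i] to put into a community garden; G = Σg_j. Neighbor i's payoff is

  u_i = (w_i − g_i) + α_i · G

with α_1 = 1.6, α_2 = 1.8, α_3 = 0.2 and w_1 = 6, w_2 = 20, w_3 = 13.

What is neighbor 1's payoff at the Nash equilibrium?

41.6

∂u_i/∂g_i = α_i − 1, so neighbor i contributes w_i if α_i > 1, else 0.
α_i > 1 for i ∈ {1, 2}; NE contributions (6, 20, 0), G = 26.
u_1 = (6 − 6) + 1.6·26 = 41.6.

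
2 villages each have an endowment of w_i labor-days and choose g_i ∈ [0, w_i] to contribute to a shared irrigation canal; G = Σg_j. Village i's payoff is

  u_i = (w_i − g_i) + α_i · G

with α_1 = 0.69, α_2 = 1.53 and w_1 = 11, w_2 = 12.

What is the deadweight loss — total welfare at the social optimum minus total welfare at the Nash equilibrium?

13.42

∂u_i/∂g_i = α_i − 1, so village i contributes w_i if α_i > 1, else 0.
α_i > 1 for i ∈ {2}; NE contributions (0, 12), G = 12.
W^NE = Σw_i − G^NE + (Σα_i)·G^NE = 23 + 1.22·12 = 37.64.
Planner: ∂(Σu_j)/∂g_i = Σα_j − 1 = 1.22 > 0, so everyone contributes w_i; G^SO = 23, W^SO = 23 + 1.22·23 = 51.06.
Deadweight loss = 13.42.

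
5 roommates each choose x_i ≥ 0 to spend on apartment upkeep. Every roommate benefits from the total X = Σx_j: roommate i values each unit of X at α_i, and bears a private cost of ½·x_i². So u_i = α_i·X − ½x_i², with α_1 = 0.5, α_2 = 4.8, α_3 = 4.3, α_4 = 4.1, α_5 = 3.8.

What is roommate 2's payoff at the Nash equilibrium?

Roommate i's FOC: ∂u_i/∂x_i = α_i − x_i = 0, so x_i* = α_i.
NE contributions = (0.5, 4.8, 4.3, 4.1, 3.8); X = 17.5.
u_2 = α_2·X − ½·(x_2)² = 4.8·17.5 − ½·4.8² = 72.48.

72.48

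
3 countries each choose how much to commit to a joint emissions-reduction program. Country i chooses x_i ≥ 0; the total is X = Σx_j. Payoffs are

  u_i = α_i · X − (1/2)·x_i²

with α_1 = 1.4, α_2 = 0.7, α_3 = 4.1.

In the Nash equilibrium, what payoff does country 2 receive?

Country i's FOC: ∂u_i/∂x_i = α_i − x_i = 0, so x_i* = α_i.
NE contributions = (1.4, 0.7, 4.1); X = 6.2.
u_2 = α_2·X − ½·(x_2)² = 0.7·6.2 − ½·0.7² = 4.095.

4.095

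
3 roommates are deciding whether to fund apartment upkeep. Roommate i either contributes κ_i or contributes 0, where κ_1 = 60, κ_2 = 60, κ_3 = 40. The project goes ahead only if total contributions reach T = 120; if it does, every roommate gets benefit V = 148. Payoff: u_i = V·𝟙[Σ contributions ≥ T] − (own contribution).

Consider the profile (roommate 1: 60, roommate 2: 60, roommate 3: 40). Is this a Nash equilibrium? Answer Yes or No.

No

Total = 160 ≥ 120: provided.
Roommate 1 (pledges 60, payoff 88): dropping to 0 → total 100, payoff 0. No gain.
Roommate 2 (pledges 60, payoff 88): dropping to 0 → total 100, payoff 0. No gain.
Roommate 3 (pledges 40, payoff 108): dropping to 0 → total 120, payoff 148. Profitable deviation.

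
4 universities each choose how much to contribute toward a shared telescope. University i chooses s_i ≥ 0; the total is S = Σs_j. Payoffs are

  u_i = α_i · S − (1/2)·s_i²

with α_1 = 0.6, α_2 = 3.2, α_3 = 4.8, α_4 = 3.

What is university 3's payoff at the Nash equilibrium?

University i's FOC: ∂u_i/∂s_i = α_i − s_i = 0, so s_i* = α_i.
NE contributions = (0.6, 3.2, 4.8, 3); S = 11.6.
u_3 = α_3·S − ½·(s_3)² = 4.8·11.6 − ½·4.8² = 44.16.

44.16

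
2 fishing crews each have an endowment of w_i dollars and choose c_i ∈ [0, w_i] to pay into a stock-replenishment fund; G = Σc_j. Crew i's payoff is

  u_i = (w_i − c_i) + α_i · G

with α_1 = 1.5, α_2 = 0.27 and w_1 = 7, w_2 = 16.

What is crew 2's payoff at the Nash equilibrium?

∂u_i/∂c_i = α_i − 1, so crew i contributes w_i if α_i > 1, else 0.
α_i > 1 for i ∈ {1}; NE contributions (7, 0), G = 7.
u_2 = (16 − 0) + 0.27·7 = 17.89.

17.89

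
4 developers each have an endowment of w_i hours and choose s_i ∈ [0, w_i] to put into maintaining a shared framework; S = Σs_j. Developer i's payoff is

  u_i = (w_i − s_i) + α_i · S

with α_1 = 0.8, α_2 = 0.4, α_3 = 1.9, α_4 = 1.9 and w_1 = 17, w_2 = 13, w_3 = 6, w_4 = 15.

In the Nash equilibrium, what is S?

21

∂u_i/∂s_i = α_i − 1, so developer i contributes w_i if α_i > 1, else 0.
α_i > 1 for i ∈ {3, 4}; NE contributions (0, 0, 6, 15), S = 21.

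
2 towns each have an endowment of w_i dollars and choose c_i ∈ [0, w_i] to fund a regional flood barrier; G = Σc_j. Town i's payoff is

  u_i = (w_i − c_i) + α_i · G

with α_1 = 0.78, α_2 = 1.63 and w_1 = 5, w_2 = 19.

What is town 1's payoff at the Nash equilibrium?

∂u_i/∂c_i = α_i − 1, so town i contributes w_i if α_i > 1, else 0.
α_i > 1 for i ∈ {2}; NE contributions (0, 19), G = 19.
u_1 = (5 − 0) + 0.78·19 = 19.82.

19.82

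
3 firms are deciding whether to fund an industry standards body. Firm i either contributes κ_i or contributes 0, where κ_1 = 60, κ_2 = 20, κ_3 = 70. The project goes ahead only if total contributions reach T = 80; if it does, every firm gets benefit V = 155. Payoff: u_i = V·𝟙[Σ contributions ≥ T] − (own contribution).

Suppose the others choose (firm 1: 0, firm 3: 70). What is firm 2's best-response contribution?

Others' total = 70. Contributing 20 brings total to 90 ≥ 80: gain V − κ_2 = 135.
Best response: 20.

20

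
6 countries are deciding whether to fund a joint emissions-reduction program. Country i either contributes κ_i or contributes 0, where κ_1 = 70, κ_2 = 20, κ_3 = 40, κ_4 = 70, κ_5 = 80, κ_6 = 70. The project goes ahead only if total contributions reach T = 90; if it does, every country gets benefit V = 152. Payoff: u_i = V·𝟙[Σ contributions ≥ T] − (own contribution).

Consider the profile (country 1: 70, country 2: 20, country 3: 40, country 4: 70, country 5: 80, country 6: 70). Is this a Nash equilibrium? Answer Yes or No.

No

Total = 350 ≥ 90: provided.
Country 1 (pledges 70, payoff 82): dropping to 0 → total 280, payoff 152. Profitable deviation.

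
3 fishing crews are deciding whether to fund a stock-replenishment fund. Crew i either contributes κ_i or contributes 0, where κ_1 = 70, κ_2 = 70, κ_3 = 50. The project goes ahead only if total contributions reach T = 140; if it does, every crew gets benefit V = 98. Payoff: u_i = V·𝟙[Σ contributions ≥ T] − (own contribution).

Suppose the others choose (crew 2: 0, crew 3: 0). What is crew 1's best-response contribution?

0

Others' total = 0. Even contributing 70 gives 70 < 140: no benefit either way.
Best response: 0.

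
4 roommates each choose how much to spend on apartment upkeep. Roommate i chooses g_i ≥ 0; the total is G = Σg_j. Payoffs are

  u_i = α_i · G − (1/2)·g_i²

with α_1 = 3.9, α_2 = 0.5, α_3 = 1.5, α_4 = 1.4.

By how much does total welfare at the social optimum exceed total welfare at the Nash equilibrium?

Roommate i's FOC: ∂u_i/∂g_i = α_i − g_i = 0, so g_i* = α_i.
NE contributions = (3.9, 0.5, 1.5, 1.4); G = 7.3.
W^NE = (Σα)·G − ½Σα_i² = 7.3² − ½·19.67 = 43.455.
Planner sets g_i = Σα_j = 7.3 for every i, so G^SO = 4·7.3 = 29.2.
W^SO = (Σα)·G^SO − ½·4·(Σα)² = (4/2)·7.3² = 106.58.
Deadweight loss = W^SO − W^NE = 63.125.

63.125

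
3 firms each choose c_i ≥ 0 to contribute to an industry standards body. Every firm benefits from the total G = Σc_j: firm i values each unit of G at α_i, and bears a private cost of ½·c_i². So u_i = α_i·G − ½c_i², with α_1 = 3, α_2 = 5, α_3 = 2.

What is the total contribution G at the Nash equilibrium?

Firm i's FOC: ∂u_i/∂c_i = α_i − c_i = 0, so c_i* = α_i.
NE contributions = (3, 5, 2); G = 10.

10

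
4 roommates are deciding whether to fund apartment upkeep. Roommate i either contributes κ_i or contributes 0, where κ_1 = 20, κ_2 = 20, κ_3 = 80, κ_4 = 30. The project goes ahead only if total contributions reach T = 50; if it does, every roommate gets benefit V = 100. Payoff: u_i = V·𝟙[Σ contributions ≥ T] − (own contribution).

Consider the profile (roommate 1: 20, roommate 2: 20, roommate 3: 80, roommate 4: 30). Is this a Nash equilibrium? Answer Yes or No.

Total = 150 ≥ 50: provided.
Roommate 1 (pledges 20, payoff 80): dropping to 0 → total 130, payoff 100. Profitable deviation.

No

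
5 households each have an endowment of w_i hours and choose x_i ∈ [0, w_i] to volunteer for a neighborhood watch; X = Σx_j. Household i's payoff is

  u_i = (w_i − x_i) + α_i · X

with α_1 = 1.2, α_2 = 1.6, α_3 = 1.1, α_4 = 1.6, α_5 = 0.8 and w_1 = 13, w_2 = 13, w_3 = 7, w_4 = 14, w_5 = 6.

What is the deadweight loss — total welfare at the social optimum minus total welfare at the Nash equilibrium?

31.8

∂u_i/∂x_i = α_i − 1, so household i contributes w_i if α_i > 1, else 0.
α_i > 1 for i ∈ {1, 2, 3, 4}; NE contributions (13, 13, 7, 14, 0), X = 47.
W^NE = Σw_i − X^NE + (Σα_i)·X^NE = 53 + 5.3·47 = 302.1.
Planner: ∂(Σu_j)/∂x_i = Σα_j − 1 = 5.3 > 0, so everyone contributes w_i; X^SO = 53, W^SO = 53 + 5.3·53 = 333.9.
Deadweight loss = 31.8.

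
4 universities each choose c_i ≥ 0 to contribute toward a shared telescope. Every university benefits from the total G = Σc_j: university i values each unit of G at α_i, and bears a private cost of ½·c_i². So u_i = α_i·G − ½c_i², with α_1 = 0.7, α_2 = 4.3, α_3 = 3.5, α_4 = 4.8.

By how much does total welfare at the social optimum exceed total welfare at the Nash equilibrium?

University i's FOC: ∂u_i/∂c_i = α_i − c_i = 0, so c_i* = α_i.
NE contributions = (0.7, 4.3, 3.5, 4.8); G = 13.3.
W^NE = (Σα)·G − ½Σα_i² = 13.3² − ½·54.27 = 149.755.
Planner sets c_i = Σα_j = 13.3 for every i, so G^SO = 4·13.3 = 53.2.
W^SO = (Σα)·G^SO − ½·4·(Σα)² = (4/2)·13.3² = 353.78.
Deadweight loss = W^SO − W^NE = 204.025.

204.025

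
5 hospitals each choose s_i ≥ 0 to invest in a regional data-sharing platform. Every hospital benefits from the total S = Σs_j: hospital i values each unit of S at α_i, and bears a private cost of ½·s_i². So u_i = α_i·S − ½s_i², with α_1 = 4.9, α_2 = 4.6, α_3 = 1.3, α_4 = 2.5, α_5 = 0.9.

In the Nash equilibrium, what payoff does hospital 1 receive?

Hospital i's FOC: ∂u_i/∂s_i = α_i − s_i = 0, so s_i* = α_i.
NE contributions = (4.9, 4.6, 1.3, 2.5, 0.9); S = 14.2.
u_1 = α_1·S − ½·(s_1)² = 4.9·14.2 − ½·4.9² = 57.575.

57.575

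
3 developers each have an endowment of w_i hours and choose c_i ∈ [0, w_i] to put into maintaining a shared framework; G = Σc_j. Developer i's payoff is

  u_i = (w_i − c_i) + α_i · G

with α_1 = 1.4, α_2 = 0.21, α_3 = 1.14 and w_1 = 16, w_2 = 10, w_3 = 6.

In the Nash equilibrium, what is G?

22

∂u_i/∂c_i = α_i − 1, so developer i contributes w_i if α_i > 1, else 0.
α_i > 1 for i ∈ {1, 3}; NE contributions (16, 0, 6), G = 22.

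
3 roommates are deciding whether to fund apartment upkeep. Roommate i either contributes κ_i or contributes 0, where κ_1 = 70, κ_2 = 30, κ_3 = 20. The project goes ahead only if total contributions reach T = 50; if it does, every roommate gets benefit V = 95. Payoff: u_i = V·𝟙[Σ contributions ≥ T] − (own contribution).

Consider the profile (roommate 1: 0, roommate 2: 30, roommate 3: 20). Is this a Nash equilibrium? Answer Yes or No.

Total = 50 ≥ 50: provided.
Roommate 1 (pledges 0, payoff 95): pledging 70 → total 120, payoff 25. No gain.
Roommate 2 (pledges 30, payoff 65): dropping to 0 → total 20, payoff 0. No gain.
Roommate 3 (pledges 20, payoff 75): dropping to 0 → total 30, payoff 0. No gain.

Yes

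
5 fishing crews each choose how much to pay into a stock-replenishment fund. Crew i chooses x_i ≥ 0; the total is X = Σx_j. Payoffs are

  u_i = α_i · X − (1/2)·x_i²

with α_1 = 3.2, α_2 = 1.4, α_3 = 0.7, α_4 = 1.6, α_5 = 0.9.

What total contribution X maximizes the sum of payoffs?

39

Planner FOC: ∂(Σu_j)/∂x_i = (Σα_j) − x_i = 0, so x_i^SO = Σα_j = 7.8 for every i; X^SO = 39.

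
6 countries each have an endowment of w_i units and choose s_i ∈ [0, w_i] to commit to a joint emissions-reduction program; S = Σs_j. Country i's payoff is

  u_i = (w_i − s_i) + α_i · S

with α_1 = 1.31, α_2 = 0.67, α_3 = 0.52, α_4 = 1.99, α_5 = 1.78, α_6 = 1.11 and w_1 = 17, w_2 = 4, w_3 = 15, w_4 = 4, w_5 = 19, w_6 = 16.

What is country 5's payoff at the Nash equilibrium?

∂u_i/∂s_i = α_i − 1, so country i contributes w_i if α_i > 1, else 0.
α_i > 1 for i ∈ {1, 4, 5, 6}; NE contributions (17, 0, 0, 4, 19, 16), S = 56.
u_5 = (19 − 19) + 1.78·56 = 99.68.

99.68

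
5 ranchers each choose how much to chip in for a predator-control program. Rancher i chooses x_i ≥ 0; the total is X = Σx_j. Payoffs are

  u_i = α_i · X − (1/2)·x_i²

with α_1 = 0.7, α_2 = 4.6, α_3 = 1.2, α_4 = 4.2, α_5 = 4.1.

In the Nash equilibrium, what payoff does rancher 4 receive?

53.34

Rancher i's FOC: ∂u_i/∂x_i = α_i − x_i = 0, so x_i* = α_i.
NE contributions = (0.7, 4.6, 1.2, 4.2, 4.1); X = 14.8.
u_4 = α_4·X − ½·(x_4)² = 4.2·14.8 − ½·4.2² = 53.34.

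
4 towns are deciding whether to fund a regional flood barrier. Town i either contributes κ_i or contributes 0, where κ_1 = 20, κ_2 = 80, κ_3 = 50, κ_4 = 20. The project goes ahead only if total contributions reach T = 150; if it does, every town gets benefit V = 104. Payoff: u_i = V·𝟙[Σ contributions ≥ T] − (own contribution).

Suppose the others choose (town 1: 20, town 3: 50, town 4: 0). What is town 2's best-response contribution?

Others' total = 70. Contributing 80 brings total to 150 ≥ 150: gain V − κ_2 = 24.
Best response: 80.

80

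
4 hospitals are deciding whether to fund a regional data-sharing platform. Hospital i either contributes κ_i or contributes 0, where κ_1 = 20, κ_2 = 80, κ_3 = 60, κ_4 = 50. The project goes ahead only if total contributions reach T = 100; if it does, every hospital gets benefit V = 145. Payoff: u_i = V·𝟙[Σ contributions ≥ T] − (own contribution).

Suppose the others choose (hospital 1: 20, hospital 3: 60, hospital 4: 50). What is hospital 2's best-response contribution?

Others' total = 130 ≥ 100; contributing adds cost 80 for no extra benefit.
Best response: 0.

0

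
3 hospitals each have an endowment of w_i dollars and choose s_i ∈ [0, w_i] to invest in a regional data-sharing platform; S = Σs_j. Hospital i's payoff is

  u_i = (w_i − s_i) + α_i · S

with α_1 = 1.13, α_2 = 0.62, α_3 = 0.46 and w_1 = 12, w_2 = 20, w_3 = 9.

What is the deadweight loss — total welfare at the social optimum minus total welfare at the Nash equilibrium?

∂u_i/∂s_i = α_i − 1, so hospital i contributes w_i if α_i > 1, else 0.
α_i > 1 for i ∈ {1}; NE contributions (12, 0, 0), S = 12.
W^NE = Σw_i − S^NE + (Σα_i)·S^NE = 41 + 1.21·12 = 55.52.
Planner: ∂(Σu_j)/∂s_i = Σα_j − 1 = 1.21 > 0, so everyone contributes w_i; S^SO = 41, W^SO = 41 + 1.21·41 = 90.61.
Deadweight loss = 35.09.

35.09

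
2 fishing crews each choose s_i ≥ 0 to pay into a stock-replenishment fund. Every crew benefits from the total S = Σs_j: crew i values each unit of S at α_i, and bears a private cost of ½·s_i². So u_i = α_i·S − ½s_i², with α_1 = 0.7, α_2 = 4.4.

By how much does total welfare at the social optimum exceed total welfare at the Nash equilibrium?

Crew i's FOC: ∂u_i/∂s_i = α_i − s_i = 0, so s_i* = α_i.
NE contributions = (0.7, 4.4); S = 5.1.
W^NE = (Σα)·S − ½Σα_i² = 5.1² − ½·19.85 = 16.085.
Planner sets s_i = Σα_j = 5.1 for every i, so S^SO = 2·5.1 = 10.2.
W^SO = (Σα)·S^SO − ½·2·(Σα)² = (2/2)·5.1² = 26.01.
Deadweight loss = W^SO − W^NE = 9.925.

9.925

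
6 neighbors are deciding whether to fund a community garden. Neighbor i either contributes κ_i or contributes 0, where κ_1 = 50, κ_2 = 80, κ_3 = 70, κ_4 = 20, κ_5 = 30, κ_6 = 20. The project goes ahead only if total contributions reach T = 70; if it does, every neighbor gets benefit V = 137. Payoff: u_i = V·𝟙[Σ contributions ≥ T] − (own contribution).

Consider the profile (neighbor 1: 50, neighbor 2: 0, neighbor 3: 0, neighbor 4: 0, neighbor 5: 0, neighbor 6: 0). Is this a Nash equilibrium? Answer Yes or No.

No

Total = 50 < 70: not provided.
Neighbor 1 (pledges 50, payoff -50): dropping to 0 → total 0, payoff 0. Profitable deviation.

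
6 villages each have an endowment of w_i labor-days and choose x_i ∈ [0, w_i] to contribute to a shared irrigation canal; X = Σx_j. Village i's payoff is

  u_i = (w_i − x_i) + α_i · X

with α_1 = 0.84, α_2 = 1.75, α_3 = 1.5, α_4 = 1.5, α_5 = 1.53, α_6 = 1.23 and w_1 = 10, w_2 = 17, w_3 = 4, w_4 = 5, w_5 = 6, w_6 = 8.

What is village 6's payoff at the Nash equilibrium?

∂u_i/∂x_i = α_i − 1, so village i contributes w_i if α_i > 1, else 0.
α_i > 1 for i ∈ {2, 3, 4, 5, 6}; NE contributions (0, 17, 4, 5, 6, 8), X = 40.
u_6 = (8 − 8) + 1.23·40 = 49.2.

49.2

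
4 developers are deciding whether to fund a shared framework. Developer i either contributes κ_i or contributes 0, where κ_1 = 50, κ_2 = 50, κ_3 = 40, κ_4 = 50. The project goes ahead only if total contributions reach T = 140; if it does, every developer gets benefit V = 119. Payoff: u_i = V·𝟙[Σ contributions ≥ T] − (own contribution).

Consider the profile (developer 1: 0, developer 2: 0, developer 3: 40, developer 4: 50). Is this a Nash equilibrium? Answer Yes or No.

No

Total = 90 < 140: not provided.
Developer 1 (pledges 0, payoff 0): pledging 50 → total 140, payoff 69. Profitable deviation.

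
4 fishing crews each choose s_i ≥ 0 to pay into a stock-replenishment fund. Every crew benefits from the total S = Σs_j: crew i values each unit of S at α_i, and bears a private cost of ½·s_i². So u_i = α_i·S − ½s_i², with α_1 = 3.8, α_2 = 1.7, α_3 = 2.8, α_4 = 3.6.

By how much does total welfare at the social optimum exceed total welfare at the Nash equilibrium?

160.675

Crew i's FOC: ∂u_i/∂s_i = α_i − s_i = 0, so s_i* = α_i.
NE contributions = (3.8, 1.7, 2.8, 3.6); S = 11.9.
W^NE = (Σα)·S − ½Σα_i² = 11.9² − ½·38.13 = 122.545.
Planner sets s_i = Σα_j = 11.9 for every i, so S^SO = 4·11.9 = 47.6.
W^SO = (Σα)·S^SO − ½·4·(Σα)² = (4/2)·11.9² = 283.22.
Deadweight loss = W^SO − W^NE = 160.675.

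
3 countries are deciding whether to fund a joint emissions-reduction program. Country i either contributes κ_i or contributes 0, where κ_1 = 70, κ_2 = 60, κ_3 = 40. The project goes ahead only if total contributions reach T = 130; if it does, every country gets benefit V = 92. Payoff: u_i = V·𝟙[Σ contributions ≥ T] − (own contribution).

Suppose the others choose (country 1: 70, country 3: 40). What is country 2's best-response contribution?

60

Others' total = 110. Contributing 60 brings total to 170 ≥ 130: gain V − κ_2 = 32.
Best response: 60.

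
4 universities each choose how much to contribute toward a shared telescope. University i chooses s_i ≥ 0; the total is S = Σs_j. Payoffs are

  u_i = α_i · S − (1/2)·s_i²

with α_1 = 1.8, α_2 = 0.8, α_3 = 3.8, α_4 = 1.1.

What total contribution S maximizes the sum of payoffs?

Planner FOC: ∂(Σu_j)/∂s_i = (Σα_j) − s_i = 0, so s_i^SO = Σα_j = 7.5 for every i; S^SO = 30.

30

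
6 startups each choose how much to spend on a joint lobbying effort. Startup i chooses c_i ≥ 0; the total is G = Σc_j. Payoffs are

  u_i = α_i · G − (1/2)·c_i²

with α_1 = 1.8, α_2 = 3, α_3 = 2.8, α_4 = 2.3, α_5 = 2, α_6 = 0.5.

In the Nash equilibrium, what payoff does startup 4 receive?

Startup i's FOC: ∂u_i/∂c_i = α_i − c_i = 0, so c_i* = α_i.
NE contributions = (1.8, 3, 2.8, 2.3, 2, 0.5); G = 12.4.
u_4 = α_4·G − ½·(c_4)² = 2.3·12.4 − ½·2.3² = 25.875.

25.875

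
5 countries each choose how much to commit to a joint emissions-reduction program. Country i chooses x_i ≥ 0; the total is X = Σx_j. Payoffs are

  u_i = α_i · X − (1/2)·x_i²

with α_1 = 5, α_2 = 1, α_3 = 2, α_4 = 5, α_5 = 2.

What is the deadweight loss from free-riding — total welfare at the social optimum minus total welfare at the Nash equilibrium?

367

Country i's FOC: ∂u_i/∂x_i = α_i − x_i = 0, so x_i* = α_i.
NE contributions = (5, 1, 2, 5, 2); X = 15.
W^NE = (Σα)·X − ½Σα_i² = 15² − ½·59 = 195.5.
Planner sets x_i = Σα_j = 15 for every i, so X^SO = 5·15 = 75.
W^SO = (Σα)·X^SO − ½·5·(Σα)² = (5/2)·15² = 562.5.
Deadweight loss = W^SO − W^NE = 367.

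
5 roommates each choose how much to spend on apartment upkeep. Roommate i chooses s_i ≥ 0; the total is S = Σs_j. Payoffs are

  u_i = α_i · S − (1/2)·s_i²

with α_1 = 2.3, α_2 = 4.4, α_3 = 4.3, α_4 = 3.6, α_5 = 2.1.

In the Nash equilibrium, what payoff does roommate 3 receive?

62.565

Roommate i's FOC: ∂u_i/∂s_i = α_i − s_i = 0, so s_i* = α_i.
NE contributions = (2.3, 4.4, 4.3, 3.6, 2.1); S = 16.7.
u_3 = α_3·S − ½·(s_3)² = 4.3·16.7 − ½·4.3² = 62.565.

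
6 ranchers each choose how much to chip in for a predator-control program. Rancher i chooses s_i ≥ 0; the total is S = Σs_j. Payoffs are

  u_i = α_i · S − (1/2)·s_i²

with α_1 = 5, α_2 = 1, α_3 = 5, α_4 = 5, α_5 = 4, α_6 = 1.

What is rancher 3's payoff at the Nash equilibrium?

Rancher i's FOC: ∂u_i/∂s_i = α_i − s_i = 0, so s_i* = α_i.
NE contributions = (5, 1, 5, 5, 4, 1); S = 21.
u_3 = α_3·S − ½·(s_3)² = 5·21 − ½·5² = 92.5.

92.5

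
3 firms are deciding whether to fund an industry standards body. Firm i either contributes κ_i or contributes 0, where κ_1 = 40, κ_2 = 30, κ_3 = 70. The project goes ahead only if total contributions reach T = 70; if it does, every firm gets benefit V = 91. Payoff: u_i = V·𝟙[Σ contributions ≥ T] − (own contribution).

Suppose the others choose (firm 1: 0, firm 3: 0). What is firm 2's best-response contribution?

0

Others' total = 0. Even contributing 30 gives 30 < 70: no benefit either way.
Best response: 0.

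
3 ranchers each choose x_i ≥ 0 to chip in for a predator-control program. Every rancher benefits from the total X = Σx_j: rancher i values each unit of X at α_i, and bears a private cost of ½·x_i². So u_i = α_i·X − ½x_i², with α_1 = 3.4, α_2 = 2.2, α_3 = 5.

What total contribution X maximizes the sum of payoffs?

31.8

Planner FOC: ∂(Σu_j)/∂x_i = (Σα_j) − x_i = 0, so x_i^SO = Σα_j = 10.6 for every i; X^SO = 31.8.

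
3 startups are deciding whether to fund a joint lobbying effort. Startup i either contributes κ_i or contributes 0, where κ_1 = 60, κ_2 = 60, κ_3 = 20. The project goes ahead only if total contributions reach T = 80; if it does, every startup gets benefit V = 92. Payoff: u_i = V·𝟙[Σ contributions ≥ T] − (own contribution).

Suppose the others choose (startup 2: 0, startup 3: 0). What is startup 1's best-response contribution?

0

Others' total = 0. Even contributing 60 gives 60 < 80: no benefit either way.
Best response: 0.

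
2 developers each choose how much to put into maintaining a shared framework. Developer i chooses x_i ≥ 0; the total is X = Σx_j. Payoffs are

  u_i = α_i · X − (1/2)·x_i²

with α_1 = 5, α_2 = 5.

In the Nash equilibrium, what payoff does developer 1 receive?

Developer i's FOC: ∂u_i/∂x_i = α_i − x_i = 0, so x_i* = α_i.
NE contributions = (5, 5); X = 10.
u_1 = α_1·X − ½·(x_1)² = 5·10 − ½·5² = 37.5.

37.5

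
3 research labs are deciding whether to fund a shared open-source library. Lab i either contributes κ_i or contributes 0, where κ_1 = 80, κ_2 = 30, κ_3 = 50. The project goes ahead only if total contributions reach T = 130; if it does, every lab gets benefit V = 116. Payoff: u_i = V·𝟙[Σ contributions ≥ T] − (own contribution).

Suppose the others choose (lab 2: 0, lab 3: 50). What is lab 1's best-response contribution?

80

Others' total = 50. Contributing 80 brings total to 130 ≥ 130: gain V − κ_1 = 36.
Best response: 80.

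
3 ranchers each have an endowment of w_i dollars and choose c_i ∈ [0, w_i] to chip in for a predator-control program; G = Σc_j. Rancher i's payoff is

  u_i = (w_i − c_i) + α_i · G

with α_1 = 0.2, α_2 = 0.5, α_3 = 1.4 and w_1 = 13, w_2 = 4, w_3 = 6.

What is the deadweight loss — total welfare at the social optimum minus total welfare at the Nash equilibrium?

18.7

∂u_i/∂c_i = α_i − 1, so rancher i contributes w_i if α_i > 1, else 0.
α_i > 1 for i ∈ {3}; NE contributions (0, 0, 6), G = 6.
W^NE = Σw_i − G^NE + (Σα_i)·G^NE = 23 + 1.1·6 = 29.6.
Planner: ∂(Σu_j)/∂c_i = Σα_j − 1 = 1.1 > 0, so everyone contributes w_i; G^SO = 23, W^SO = 23 + 1.1·23 = 48.3.
Deadweight loss = 18.7.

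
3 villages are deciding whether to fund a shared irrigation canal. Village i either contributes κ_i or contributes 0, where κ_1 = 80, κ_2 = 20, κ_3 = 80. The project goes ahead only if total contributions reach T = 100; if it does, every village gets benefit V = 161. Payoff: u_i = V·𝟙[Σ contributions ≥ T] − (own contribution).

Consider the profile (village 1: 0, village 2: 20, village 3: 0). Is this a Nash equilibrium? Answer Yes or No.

Total = 20 < 100: not provided.
Village 1 (pledges 0, payoff 0): pledging 80 → total 100, payoff 81. Profitable deviation.

No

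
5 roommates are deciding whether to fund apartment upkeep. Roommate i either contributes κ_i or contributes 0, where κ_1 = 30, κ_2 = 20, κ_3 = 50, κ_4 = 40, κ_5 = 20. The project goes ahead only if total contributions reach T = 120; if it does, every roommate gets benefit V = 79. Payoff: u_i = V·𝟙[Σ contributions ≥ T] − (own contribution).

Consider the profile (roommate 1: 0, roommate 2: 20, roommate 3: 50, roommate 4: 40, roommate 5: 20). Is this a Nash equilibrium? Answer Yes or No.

Total = 130 ≥ 120: provided.
Roommate 1 (pledges 0, payoff 79): pledging 30 → total 160, payoff 49. No gain.
Roommate 2 (pledges 20, payoff 59): dropping to 0 → total 110, payoff 0. No gain.
Roommate 3 (pledges 50, payoff 29): dropping to 0 → total 80, payoff 0. No gain.
Roommate 4 (pledges 40, payoff 39): dropping to 0 → total 90, payoff 0. No gain.
Roommate 5 (pledges 20, payoff 59): dropping to 0 → total 110, payoff 0. No gain.

Yes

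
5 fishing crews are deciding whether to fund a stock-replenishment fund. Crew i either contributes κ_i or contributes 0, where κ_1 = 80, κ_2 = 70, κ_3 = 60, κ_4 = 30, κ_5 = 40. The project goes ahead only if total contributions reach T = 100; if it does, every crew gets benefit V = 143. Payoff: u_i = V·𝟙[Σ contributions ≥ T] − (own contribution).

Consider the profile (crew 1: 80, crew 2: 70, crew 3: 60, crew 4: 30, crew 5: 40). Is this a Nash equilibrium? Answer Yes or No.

No

Total = 280 ≥ 100: provided.
Crew 1 (pledges 80, payoff 63): dropping to 0 → total 200, payoff 143. Profitable deviation.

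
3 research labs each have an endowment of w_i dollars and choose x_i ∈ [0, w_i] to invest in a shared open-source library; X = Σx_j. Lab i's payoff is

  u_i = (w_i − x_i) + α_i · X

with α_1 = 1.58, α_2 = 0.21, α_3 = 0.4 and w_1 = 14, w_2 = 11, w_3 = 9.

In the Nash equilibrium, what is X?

∂u_i/∂x_i = α_i − 1, so lab i contributes w_i if α_i > 1, else 0.
α_i > 1 for i ∈ {1}; NE contributions (14, 0, 0), X = 14.

14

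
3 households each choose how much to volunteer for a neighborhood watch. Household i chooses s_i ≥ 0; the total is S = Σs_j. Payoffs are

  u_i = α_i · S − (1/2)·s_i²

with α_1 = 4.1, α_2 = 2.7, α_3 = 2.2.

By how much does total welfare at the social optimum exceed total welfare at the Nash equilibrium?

54.97

Household i's FOC: ∂u_i/∂s_i = α_i − s_i = 0, so s_i* = α_i.
NE contributions = (4.1, 2.7, 2.2); S = 9.
W^NE = (Σα)·S − ½Σα_i² = 9² − ½·28.94 = 66.53.
Planner sets s_i = Σα_j = 9 for every i, so S^SO = 3·9 = 27.
W^SO = (Σα)·S^SO − ½·3·(Σα)² = (3/2)·9² = 121.5.
Deadweight loss = W^SO − W^NE = 54.97.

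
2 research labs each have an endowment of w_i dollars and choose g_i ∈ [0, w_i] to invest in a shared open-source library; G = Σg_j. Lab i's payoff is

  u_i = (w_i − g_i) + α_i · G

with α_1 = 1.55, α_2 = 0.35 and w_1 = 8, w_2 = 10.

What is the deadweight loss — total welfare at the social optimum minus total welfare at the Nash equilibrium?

∂u_i/∂g_i = α_i − 1, so lab i contributes w_i if α_i > 1, else 0.
α_i > 1 for i ∈ {1}; NE contributions (8, 0), G = 8.
W^NE = Σw_i − G^NE + (Σα_i)·G^NE = 18 + 0.9·8 = 25.2.
Planner: ∂(Σu_j)/∂g_i = Σα_j − 1 = 0.9 > 0, so everyone contributes w_i; G^SO = 18, W^SO = 18 + 0.9·18 = 34.2.
Deadweight loss = 9.

9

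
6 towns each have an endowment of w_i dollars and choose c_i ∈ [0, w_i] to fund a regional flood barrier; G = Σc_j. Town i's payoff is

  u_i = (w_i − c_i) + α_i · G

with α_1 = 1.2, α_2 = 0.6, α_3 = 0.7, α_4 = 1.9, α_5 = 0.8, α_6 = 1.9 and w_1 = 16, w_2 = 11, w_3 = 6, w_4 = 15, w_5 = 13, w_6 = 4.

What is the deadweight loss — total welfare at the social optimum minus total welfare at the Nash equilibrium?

∂u_i/∂c_i = α_i − 1, so town i contributes w_i if α_i > 1, else 0.
α_i > 1 for i ∈ {1, 4, 6}; NE contributions (16, 0, 0, 15, 0, 4), G = 35.
W^NE = Σw_i − G^NE + (Σα_i)·G^NE = 65 + 6.1·35 = 278.5.
Planner: ∂(Σu_j)/∂c_i = Σα_j − 1 = 6.1 > 0, so everyone contributes w_i; G^SO = 65, W^SO = 65 + 6.1·65 = 461.5.
Deadweight loss = 183.

183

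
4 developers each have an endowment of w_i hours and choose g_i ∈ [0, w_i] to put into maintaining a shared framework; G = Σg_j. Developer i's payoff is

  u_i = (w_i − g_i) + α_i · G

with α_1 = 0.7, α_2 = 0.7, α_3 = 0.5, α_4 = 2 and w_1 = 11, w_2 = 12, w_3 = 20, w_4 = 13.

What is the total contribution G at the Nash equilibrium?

13

∂u_i/∂g_i = α_i − 1, so developer i contributes w_i if α_i > 1, else 0.
α_i > 1 for i ∈ {4}; NE contributions (0, 0, 0, 13), G = 13.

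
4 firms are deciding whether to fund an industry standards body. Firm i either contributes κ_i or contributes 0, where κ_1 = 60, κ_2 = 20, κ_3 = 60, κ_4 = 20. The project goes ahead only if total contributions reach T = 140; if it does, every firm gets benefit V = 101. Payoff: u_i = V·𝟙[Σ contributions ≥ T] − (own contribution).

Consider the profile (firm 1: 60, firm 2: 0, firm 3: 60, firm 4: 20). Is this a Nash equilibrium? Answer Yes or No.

Total = 140 ≥ 140: provided.
Firm 1 (pledges 60, payoff 41): dropping to 0 → total 80, payoff 0. No gain.
Firm 2 (pledges 0, payoff 101): pledging 20 → total 160, payoff 81. No gain.
Firm 3 (pledges 60, payoff 41): dropping to 0 → total 80, payoff 0. No gain.
Firm 4 (pledges 20, payoff 81): dropping to 0 → total 120, payoff 0. No gain.

Yes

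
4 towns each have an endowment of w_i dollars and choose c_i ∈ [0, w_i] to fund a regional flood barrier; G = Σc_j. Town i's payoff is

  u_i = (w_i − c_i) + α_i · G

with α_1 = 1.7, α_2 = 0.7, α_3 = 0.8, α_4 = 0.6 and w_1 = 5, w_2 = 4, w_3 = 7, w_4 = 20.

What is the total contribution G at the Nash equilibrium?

5

∂u_i/∂c_i = α_i − 1, so town i contributes w_i if α_i > 1, else 0.
α_i > 1 for i ∈ {1}; NE contributions (5, 0, 0, 0), G = 5.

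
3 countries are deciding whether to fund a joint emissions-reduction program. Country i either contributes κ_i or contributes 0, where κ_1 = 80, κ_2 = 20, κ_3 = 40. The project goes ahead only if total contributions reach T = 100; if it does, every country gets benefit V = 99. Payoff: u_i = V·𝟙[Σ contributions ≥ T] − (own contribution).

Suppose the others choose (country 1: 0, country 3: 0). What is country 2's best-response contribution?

Others' total = 0. Even contributing 20 gives 20 < 100: no benefit either way.
Best response: 0.

0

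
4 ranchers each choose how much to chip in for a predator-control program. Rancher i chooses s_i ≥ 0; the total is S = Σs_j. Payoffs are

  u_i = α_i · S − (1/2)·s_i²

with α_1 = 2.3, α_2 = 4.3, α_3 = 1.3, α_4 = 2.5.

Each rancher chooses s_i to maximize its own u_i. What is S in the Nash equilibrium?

Rancher i's FOC: ∂u_i/∂s_i = α_i − s_i = 0, so s_i* = α_i.
NE contributions = (2.3, 4.3, 1.3, 2.5); S = 10.4.

10.4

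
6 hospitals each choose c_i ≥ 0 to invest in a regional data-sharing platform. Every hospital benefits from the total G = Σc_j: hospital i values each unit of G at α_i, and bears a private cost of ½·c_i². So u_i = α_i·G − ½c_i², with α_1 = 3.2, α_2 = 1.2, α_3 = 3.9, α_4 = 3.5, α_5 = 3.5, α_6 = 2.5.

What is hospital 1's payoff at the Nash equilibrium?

Hospital i's FOC: ∂u_i/∂c_i = α_i − c_i = 0, so c_i* = α_i.
NE contributions = (3.2, 1.2, 3.9, 3.5, 3.5, 2.5); G = 17.8.
u_1 = α_1·G − ½·(c_1)² = 3.2·17.8 − ½·3.2² = 51.84.

51.84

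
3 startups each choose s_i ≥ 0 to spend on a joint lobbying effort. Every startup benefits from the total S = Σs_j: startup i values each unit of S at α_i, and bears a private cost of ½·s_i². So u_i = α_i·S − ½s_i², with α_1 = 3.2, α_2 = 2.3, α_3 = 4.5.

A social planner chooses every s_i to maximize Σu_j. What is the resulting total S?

30

Planner FOC: ∂(Σu_j)/∂s_i = (Σα_j) − s_i = 0, so s_i^SO = Σα_j = 10 for every i; S^SO = 30.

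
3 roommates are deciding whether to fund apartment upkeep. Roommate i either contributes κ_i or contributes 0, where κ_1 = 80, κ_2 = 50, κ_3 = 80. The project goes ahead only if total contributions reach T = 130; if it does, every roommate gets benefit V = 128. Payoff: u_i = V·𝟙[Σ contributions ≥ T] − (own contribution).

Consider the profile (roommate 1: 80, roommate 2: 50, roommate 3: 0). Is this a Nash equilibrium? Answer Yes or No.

Yes

Total = 130 ≥ 130: provided.
Roommate 1 (pledges 80, payoff 48): dropping to 0 → total 50, payoff 0. No gain.
Roommate 2 (pledges 50, payoff 78): dropping to 0 → total 80, payoff 0. No gain.
Roommate 3 (pledges 0, payoff 128): pledging 80 → total 210, payoff 48. No gain.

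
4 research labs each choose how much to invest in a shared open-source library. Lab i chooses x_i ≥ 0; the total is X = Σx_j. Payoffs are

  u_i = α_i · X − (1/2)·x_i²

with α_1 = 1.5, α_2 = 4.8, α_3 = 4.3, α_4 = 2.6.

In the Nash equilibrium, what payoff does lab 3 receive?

47.515

Lab i's FOC: ∂u_i/∂x_i = α_i − x_i = 0, so x_i* = α_i.
NE contributions = (1.5, 4.8, 4.3, 2.6); X = 13.2.
u_3 = α_3·X − ½·(x_3)² = 4.3·13.2 − ½·4.3² = 47.515.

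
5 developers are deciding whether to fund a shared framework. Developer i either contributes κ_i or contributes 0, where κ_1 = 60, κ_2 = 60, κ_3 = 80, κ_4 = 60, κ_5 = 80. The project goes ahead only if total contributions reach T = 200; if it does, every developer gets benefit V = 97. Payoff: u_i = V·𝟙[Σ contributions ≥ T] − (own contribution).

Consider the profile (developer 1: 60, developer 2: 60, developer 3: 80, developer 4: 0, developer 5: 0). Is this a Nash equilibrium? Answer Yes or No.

Total = 200 ≥ 200: provided.
Developer 1 (pledges 60, payoff 37): dropping to 0 → total 140, payoff 0. No gain.
Developer 2 (pledges 60, payoff 37): dropping to 0 → total 140, payoff 0. No gain.
Developer 3 (pledges 80, payoff 17): dropping to 0 → total 120, payoff 0. No gain.
Developer 4 (pledges 0, payoff 97): pledging 60 → total 260, payoff 37. No gain.
Developer 5 (pledges 0, payoff 97): pledging 80 → total 280, payoff 17. No gain.

Yes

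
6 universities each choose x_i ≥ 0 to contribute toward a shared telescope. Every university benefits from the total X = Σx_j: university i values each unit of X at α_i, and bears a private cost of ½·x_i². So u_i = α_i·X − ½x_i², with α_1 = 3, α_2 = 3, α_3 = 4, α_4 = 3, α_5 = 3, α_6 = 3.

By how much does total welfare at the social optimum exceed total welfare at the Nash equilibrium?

University i's FOC: ∂u_i/∂x_i = α_i − x_i = 0, so x_i* = α_i.
NE contributions = (3, 3, 4, 3, 3, 3); X = 19.
W^NE = (Σα)·X − ½Σα_i² = 19² − ½·61 = 330.5.
Planner sets x_i = Σα_j = 19 for every i, so X^SO = 6·19 = 114.
W^SO = (Σα)·X^SO − ½·6·(Σα)² = (6/2)·19² = 1083.
Deadweight loss = W^SO − W^NE = 752.5.

752.5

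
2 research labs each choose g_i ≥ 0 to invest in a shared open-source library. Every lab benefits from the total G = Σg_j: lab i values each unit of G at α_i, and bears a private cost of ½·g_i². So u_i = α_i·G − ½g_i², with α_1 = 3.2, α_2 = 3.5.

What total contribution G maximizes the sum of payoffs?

Planner FOC: ∂(Σu_j)/∂g_i = (Σα_j) − g_i = 0, so g_i^SO = Σα_j = 6.7 for every i; G^SO = 13.4.

13.4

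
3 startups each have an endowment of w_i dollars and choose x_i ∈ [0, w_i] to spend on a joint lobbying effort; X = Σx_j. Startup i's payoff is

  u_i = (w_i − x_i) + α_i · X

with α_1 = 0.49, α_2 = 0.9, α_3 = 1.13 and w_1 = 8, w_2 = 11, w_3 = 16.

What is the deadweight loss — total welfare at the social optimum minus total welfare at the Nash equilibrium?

∂u_i/∂x_i = α_i − 1, so startup i contributes w_i if α_i > 1, else 0.
α_i > 1 for i ∈ {3}; NE contributions (0, 0, 16), X = 16.
W^NE = Σw_i − X^NE + (Σα_i)·X^NE = 35 + 1.52·16 = 59.32.
Planner: ∂(Σu_j)/∂x_i = Σα_j − 1 = 1.52 > 0, so everyone contributes w_i; X^SO = 35, W^SO = 35 + 1.52·35 = 88.2.
Deadweight loss = 28.88.

28.88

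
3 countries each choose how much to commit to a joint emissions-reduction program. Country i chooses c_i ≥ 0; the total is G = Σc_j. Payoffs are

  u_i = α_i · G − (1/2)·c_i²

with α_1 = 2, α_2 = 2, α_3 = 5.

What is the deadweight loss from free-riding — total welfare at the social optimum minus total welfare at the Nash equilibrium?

Country i's FOC: ∂u_i/∂c_i = α_i − c_i = 0, so c_i* = α_i.
NE contributions = (2, 2, 5); G = 9.
W^NE = (Σα)·G − ½Σα_i² = 9² − ½·33 = 64.5.
Planner sets c_i = Σα_j = 9 for every i, so G^SO = 3·9 = 27.
W^SO = (Σα)·G^SO − ½·3·(Σα)² = (3/2)·9² = 121.5.
Deadweight loss = W^SO − W^NE = 57.

57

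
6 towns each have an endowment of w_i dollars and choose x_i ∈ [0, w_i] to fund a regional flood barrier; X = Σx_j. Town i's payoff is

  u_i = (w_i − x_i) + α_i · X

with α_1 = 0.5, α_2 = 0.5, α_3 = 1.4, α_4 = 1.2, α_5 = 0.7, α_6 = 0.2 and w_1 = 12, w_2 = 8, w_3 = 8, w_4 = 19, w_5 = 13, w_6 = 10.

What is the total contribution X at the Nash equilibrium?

27

∂u_i/∂x_i = α_i − 1, so town i contributes w_i if α_i > 1, else 0.
α_i > 1 for i ∈ {3, 4}; NE contributions (0, 0, 8, 19, 0, 0), X = 27.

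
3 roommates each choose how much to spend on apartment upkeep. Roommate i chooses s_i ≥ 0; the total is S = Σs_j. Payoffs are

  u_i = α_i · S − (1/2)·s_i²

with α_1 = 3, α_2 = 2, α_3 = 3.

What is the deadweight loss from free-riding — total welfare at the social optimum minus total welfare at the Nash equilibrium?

Roommate i's FOC: ∂u_i/∂s_i = α_i − s_i = 0, so s_i* = α_i.
NE contributions = (3, 2, 3); S = 8.
W^NE = (Σα)·S − ½Σα_i² = 8² − ½·22 = 53.
Planner sets s_i = Σα_j = 8 for every i, so S^SO = 3·8 = 24.
W^SO = (Σα)·S^SO − ½·3·(Σα)² = (3/2)·8² = 96.
Deadweight loss = W^SO − W^NE = 43.

43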